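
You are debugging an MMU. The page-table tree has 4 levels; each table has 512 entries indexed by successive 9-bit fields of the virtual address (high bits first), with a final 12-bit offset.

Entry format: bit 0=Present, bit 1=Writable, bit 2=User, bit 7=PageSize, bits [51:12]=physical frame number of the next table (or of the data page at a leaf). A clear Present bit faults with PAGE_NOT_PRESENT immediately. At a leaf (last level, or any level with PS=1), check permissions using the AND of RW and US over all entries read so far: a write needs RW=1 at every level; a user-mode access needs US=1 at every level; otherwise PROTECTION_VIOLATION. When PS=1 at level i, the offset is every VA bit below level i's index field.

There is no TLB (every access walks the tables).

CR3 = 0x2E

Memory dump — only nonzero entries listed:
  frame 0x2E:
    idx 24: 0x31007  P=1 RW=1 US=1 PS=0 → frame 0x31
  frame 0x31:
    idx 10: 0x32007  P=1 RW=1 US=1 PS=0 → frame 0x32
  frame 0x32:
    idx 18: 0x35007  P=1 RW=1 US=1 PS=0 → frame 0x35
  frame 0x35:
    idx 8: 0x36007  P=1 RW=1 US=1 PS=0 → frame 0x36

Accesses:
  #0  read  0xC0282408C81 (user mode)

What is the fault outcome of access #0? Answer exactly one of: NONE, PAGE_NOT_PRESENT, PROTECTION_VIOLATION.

Trace:
#0 VA=0xC0282408C81 (r,user):
  [0] read 0x2E idx=24: raw=0x31007 flags P=1 W=1 U=1 S=0
  [1] read 0x31 idx=10: raw=0x32007 flags P=1 W=1 U=1 S=0
  [2] read 0x32 idx=18: raw=0x35007 flags P=1 W=1 U=1 S=0
  [3] read 0x35 idx=8: raw=0x36007 flags P=1 W=1 U=1 S=0
  ✓ 0x36C81  — 4 lookups

Access #0 fault: NONE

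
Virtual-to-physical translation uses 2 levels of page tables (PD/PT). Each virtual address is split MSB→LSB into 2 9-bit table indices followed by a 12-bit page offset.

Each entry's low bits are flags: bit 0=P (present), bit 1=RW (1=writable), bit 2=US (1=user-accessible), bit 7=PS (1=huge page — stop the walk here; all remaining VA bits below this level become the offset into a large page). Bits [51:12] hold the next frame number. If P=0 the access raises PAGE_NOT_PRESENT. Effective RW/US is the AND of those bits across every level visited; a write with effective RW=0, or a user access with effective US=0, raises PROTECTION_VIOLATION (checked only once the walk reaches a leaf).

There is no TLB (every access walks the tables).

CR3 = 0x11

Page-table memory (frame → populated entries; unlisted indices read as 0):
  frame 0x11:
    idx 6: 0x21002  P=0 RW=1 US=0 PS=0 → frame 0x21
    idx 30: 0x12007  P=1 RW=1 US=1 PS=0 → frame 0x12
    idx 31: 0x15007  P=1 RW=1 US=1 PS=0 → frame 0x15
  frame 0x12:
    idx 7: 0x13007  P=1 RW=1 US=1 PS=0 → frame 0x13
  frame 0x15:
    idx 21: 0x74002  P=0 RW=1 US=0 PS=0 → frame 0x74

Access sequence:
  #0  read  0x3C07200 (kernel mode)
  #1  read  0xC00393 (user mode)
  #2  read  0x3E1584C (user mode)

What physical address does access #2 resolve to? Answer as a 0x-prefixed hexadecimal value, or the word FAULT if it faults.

Per-access translation:
#0 VA=0x3C07200 (r,kernel):
  L0: frame=0x11 idx=30 entry=0x12007 [P=1 RW=1 US=1 PS=0]
  L1: frame=0x12 idx=7 entry=0x13007 [P=1 RW=1 US=1 PS=0]
  ✓ 0x13200  — 2 lookups
#1 VA=0xC00393 (r,user):
  L0: frame=0x11 idx=6 entry=0x21002 [P=0 RW=1 US=0 PS=0]
  ✗ PAGE_NOT_PRESENT  [1 reads]
#2 VA=0x3E1584C (r,user):
  L0: frame=0x11 idx=31 entry=0x15007 [P=1 RW=1 US=1 PS=0]
  L1: frame=0x15 idx=21 entry=0x74002 [P=0 RW=1 US=0 PS=0]
  ✗ PAGE_NOT_PRESENT  [2 reads]

Access #2 PA: FAULT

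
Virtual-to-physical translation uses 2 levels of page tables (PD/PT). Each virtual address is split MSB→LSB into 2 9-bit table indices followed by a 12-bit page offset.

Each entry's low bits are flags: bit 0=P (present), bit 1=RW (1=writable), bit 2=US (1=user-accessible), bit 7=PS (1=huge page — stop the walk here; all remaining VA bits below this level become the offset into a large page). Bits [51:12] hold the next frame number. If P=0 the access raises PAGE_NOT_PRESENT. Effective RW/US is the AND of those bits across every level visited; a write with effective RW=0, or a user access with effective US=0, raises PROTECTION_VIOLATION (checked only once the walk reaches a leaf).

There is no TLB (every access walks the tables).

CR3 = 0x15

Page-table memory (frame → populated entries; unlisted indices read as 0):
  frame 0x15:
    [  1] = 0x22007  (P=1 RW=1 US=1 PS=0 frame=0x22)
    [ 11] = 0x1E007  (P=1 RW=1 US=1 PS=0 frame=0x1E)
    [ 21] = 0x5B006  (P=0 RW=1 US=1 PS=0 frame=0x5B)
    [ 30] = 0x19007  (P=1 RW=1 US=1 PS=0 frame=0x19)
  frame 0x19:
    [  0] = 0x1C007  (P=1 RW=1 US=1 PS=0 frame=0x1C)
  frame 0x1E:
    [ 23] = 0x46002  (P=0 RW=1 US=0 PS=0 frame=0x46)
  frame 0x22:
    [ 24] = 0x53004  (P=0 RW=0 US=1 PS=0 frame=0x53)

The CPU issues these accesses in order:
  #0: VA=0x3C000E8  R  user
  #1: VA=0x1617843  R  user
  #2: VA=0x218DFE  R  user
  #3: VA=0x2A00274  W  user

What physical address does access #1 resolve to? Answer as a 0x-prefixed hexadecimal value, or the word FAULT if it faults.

Per-access translation:
#0 VA=0x3C000E8 (r,user):
  lvl0: tbl 0x15, slot 30 ⇒ 0x19007 (P1/RW1/US1/PS0)
  lvl1: tbl 0x19, slot 0 ⇒ 0x1C007 (P1/RW1/US1/PS0)
  ✓ 0x1C0E8  — 2 lookups
#1 VA=0x1617843 (r,user):
  lvl0: tbl 0x15, slot 11 ⇒ 0x1E007 (P1/RW1/US1/PS0)
  lvl1: tbl 0x1E, slot 23 ⇒ 0x46002 (P0/RW1/US0/PS0)
  ✗ PAGE_NOT_PRESENT  [2 reads]
#2 VA=0x218DFE (r,user):
  lvl0: tbl 0x15, slot 1 ⇒ 0x22007 (P1/RW1/US1/PS0)
  lvl1: tbl 0x22, slot 24 ⇒ 0x53004 (P0/RW0/US1/PS0)
  ✗ PAGE_NOT_PRESENT  [2 reads]
#3 VA=0x2A00274 (w,user):
  lvl0: tbl 0x15, slot 21 ⇒ 0x5B006 (P0/RW1/US1/PS0)
  ✗ PAGE_NOT_PRESENT  [1 reads]

Access #1 PA: FAULT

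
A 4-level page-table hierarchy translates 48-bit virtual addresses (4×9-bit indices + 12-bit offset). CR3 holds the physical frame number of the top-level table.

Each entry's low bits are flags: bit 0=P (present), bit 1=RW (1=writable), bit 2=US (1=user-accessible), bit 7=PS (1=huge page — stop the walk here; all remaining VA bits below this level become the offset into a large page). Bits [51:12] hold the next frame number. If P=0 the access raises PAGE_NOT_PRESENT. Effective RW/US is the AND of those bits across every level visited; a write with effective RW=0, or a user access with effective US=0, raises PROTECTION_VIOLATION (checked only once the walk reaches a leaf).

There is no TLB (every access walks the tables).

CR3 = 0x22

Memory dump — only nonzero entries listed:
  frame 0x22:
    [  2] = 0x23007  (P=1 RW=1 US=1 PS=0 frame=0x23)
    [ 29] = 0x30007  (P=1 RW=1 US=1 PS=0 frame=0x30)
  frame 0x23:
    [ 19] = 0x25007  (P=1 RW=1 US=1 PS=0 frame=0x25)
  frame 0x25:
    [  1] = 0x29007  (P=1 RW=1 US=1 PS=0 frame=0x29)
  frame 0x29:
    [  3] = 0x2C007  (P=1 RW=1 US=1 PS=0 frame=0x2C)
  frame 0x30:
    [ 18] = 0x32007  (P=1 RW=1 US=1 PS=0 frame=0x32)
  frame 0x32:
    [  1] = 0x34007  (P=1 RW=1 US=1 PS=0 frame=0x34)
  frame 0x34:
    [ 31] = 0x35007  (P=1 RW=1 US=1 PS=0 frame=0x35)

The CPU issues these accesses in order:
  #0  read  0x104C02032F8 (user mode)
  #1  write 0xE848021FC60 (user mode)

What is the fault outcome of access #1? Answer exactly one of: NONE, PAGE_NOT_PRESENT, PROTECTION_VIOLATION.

Per-access translation:
#0 VA=0x104C02032F8 (r,user):
  lvl0: tbl 0x22, slot 2 ⇒ 0x23007 (P1/RW1/US1/PS0)
  lvl1: tbl 0x23, slot 19 ⇒ 0x25007 (P1/RW1/US1/PS0)
  lvl2: tbl 0x25, slot 1 ⇒ 0x29007 (P1/RW1/US1/PS0)
  lvl3: tbl 0x29, slot 3 ⇒ 0x2C007 (P1/RW1/US1/PS0)
  ⇒ phys 0x2C2F8  [4 reads]
#1 VA=0xE848021FC60 (w,user):
  lvl0: tbl 0x22, slot 29 ⇒ 0x30007 (P1/RW1/US1/PS0)
  lvl1: tbl 0x30, slot 18 ⇒ 0x32007 (P1/RW1/US1/PS0)
  lvl2: tbl 0x32, slot 1 ⇒ 0x34007 (P1/RW1/US1/PS0)
  lvl3: tbl 0x34, slot 31 ⇒ 0x35007 (P1/RW1/US1/PS0)
  ⇒ phys 0x35C60  [4 reads]

Access #1 fault: NONE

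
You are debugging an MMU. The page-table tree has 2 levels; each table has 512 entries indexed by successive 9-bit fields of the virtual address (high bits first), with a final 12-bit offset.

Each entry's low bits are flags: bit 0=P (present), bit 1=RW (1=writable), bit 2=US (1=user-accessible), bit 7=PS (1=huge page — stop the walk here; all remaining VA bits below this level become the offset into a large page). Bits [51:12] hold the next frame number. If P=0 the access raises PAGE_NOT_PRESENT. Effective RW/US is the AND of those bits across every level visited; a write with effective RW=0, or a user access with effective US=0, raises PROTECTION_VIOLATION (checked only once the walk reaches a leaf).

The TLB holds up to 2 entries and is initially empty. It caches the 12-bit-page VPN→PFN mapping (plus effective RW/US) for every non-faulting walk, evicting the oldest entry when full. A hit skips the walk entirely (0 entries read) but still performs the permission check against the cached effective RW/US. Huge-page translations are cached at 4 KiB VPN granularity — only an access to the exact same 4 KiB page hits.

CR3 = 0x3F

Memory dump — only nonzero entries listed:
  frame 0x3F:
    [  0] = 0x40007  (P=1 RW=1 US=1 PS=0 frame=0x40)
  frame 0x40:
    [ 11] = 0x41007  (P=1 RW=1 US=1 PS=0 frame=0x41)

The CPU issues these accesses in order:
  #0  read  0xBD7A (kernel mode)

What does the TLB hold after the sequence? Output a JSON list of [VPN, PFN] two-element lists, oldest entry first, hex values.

Walk each access:
#0 VA=0xBD7A (r,kernel):
  lvl0: tbl 0x3F, slot 0 ⇒ 0x40007 (P1/RW1/US1/PS0)
  lvl1: tbl 0x40, slot 11 ⇒ 0x41007 (P1/RW1/US1/PS0)
  → PA=0x41D7A  (2 entries read)

TLB: [["0xB", "0x41"]]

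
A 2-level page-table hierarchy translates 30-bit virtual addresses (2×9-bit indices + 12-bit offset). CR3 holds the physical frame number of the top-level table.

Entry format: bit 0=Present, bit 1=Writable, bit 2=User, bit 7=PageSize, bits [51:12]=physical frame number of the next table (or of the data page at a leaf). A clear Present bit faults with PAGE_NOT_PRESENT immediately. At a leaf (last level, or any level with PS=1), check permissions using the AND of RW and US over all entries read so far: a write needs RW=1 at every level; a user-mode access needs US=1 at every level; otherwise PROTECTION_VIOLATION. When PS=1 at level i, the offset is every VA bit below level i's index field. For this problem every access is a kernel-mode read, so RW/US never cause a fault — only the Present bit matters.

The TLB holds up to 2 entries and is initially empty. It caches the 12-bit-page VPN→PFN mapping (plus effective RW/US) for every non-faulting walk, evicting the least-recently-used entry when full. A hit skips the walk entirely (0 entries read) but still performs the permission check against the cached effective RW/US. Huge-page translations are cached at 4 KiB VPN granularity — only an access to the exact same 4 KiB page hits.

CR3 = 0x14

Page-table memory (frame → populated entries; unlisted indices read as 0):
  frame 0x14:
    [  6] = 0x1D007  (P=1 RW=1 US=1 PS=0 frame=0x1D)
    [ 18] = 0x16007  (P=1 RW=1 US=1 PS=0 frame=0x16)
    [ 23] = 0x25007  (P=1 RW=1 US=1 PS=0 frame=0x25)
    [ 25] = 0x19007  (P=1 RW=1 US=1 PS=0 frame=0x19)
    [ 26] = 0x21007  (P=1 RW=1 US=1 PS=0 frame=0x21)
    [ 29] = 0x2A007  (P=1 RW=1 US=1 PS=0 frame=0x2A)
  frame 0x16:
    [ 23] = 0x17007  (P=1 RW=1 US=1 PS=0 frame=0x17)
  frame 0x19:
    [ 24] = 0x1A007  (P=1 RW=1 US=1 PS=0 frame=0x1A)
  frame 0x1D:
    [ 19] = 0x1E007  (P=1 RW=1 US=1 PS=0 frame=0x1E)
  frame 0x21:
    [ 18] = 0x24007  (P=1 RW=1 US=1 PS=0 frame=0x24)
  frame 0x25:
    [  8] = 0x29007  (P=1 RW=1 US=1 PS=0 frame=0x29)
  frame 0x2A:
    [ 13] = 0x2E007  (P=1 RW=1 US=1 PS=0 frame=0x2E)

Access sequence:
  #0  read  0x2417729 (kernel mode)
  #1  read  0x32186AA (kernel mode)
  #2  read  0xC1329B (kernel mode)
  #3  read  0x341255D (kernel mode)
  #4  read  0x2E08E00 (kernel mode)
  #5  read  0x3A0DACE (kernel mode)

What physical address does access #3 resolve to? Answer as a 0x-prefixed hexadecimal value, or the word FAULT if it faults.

Trace:
#0 VA=0x2417729 (r,kernel):
  L0 @0x14[18] → 0x16007  P=1,RW=1,US=1,PS=0
  L1 @0x16[23] → 0x17007  P=1,RW=1,US=1,PS=0
  → PA=0x17729  (2 entries read)
#1 VA=0x32186AA (r,kernel):
  L0 @0x14[25] → 0x19007  P=1,RW=1,US=1,PS=0
  L1 @0x19[24] → 0x1A007  P=1,RW=1,US=1,PS=0
  → PA=0x1A6AA  (2 entries read)
#2 VA=0xC1329B (r,kernel):
  L0 @0x14[6] → 0x1D007  P=1,RW=1,US=1,PS=0
  L1 @0x1D[19] → 0x1E007  P=1,RW=1,US=1,PS=0
  → PA=0x1E29B  (2 entries read)
#3 VA=0x341255D (r,kernel):
  L0 @0x14[26] → 0x21007  P=1,RW=1,US=1,PS=0
  L1 @0x21[18] → 0x24007  P=1,RW=1,US=1,PS=0
  → PA=0x2455D  (2 entries read)
#4 VA=0x2E08E00 (r,kernel):
  L0 @0x14[23] → 0x25007  P=1,RW=1,US=1,PS=0
  L1 @0x25[8] → 0x29007  P=1,RW=1,US=1,PS=0
  → PA=0x29E00  (2 entries read)
#5 VA=0x3A0DACE (r,kernel):
  L0 @0x14[29] → 0x2A007  P=1,RW=1,US=1,PS=0
  L1 @0x2A[13] → 0x2E007  P=1,RW=1,US=1,PS=0
  → PA=0x2EACE  (2 entries read)

Access #3 PA: 0x2455D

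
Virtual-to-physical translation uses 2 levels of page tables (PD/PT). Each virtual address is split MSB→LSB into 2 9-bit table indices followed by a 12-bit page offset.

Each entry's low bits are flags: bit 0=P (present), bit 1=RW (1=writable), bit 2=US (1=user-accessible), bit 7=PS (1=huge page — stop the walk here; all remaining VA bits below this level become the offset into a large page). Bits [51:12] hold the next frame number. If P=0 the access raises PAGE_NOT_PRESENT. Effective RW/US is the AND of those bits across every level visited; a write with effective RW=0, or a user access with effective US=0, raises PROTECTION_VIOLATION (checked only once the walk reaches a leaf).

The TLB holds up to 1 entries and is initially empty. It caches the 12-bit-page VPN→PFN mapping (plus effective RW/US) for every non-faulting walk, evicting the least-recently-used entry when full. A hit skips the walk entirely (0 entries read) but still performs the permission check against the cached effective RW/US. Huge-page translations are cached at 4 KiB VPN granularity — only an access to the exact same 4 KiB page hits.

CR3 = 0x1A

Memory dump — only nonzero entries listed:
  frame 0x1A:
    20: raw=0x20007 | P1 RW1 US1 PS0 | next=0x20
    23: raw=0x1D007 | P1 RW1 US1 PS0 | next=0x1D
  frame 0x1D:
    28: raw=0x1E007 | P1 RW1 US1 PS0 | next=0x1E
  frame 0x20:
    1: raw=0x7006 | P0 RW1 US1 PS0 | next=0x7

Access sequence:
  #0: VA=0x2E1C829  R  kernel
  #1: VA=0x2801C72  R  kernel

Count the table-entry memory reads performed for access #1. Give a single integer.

Walk each access:
#0 VA=0x2E1C829 (r,kernel):
  [0] read 0x1A idx=23: raw=0x1D007 flags P=1 W=1 U=1 S=0
  [1] read 0x1D idx=28: raw=0x1E007 flags P=1 W=1 U=1 S=0
  → PA=0x1E829  (2 entries read)
#1 VA=0x2801C72 (r,kernel):
  [0] read 0x1A idx=20: raw=0x20007 flags P=1 W=1 U=1 S=0
  [1] read 0x20 idx=1: raw=0x7006 flags P=0 W=1 U=1 S=0
  → PAGE_NOT_PRESENT  (2 entries read)

Entries read for #1: 2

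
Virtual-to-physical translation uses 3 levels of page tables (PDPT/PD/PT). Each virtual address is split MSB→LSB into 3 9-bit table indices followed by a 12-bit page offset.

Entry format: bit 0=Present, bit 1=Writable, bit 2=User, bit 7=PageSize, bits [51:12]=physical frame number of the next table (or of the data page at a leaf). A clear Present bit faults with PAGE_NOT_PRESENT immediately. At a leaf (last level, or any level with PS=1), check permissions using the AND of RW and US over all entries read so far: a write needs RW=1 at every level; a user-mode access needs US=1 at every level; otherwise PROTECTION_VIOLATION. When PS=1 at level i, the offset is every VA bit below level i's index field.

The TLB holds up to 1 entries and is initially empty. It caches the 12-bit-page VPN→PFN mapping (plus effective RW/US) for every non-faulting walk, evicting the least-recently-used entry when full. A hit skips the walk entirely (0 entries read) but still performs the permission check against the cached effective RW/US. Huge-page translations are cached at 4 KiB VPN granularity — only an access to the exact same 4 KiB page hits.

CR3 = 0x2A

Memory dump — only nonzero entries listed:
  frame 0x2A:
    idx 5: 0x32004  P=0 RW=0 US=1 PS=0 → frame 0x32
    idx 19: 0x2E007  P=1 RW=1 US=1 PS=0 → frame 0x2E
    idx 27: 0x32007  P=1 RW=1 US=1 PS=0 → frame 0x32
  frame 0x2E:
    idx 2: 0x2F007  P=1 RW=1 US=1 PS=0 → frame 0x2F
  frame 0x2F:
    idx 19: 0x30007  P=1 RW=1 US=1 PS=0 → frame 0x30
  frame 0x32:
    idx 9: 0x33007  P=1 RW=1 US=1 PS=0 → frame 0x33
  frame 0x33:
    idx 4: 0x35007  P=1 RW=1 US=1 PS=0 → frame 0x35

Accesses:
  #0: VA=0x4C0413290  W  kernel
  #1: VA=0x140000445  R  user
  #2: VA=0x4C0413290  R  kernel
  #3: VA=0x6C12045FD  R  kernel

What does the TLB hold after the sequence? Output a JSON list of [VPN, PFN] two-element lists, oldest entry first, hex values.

Per-access translation:
#0 VA=0x4C0413290 (w,kernel):
  L0: frame=0x2A idx=19 entry=0x2E007 [P=1 RW=1 US=1 PS=0]
  L1: frame=0x2E idx=2 entry=0x2F007 [P=1 RW=1 US=1 PS=0]
  L2: frame=0x2F idx=19 entry=0x30007 [P=1 RW=1 US=1 PS=0]
  → PA=0x30290  (3 entries read)
#1 VA=0x140000445 (r,user):
  L0: frame=0x2A idx=5 entry=0x32004 [P=0 RW=0 US=1 PS=0]
  → PAGE_NOT_PRESENT  (1 entries read)
#2 VA=0x4C0413290 (r,kernel):
  TLB hit vpn=0x4C0413 → PA=0x30290
#3 VA=0x6C12045FD (r,kernel):
  L0: frame=0x2A idx=27 entry=0x32007 [P=1 RW=1 US=1 PS=0]
  L1: frame=0x32 idx=9 entry=0x33007 [P=1 RW=1 US=1 PS=0]
  L2: frame=0x33 idx=4 entry=0x35007 [P=1 RW=1 US=1 PS=0]
  → PA=0x355FD  (3 entries read)

TLB: [["0x6C1204", "0x35"]]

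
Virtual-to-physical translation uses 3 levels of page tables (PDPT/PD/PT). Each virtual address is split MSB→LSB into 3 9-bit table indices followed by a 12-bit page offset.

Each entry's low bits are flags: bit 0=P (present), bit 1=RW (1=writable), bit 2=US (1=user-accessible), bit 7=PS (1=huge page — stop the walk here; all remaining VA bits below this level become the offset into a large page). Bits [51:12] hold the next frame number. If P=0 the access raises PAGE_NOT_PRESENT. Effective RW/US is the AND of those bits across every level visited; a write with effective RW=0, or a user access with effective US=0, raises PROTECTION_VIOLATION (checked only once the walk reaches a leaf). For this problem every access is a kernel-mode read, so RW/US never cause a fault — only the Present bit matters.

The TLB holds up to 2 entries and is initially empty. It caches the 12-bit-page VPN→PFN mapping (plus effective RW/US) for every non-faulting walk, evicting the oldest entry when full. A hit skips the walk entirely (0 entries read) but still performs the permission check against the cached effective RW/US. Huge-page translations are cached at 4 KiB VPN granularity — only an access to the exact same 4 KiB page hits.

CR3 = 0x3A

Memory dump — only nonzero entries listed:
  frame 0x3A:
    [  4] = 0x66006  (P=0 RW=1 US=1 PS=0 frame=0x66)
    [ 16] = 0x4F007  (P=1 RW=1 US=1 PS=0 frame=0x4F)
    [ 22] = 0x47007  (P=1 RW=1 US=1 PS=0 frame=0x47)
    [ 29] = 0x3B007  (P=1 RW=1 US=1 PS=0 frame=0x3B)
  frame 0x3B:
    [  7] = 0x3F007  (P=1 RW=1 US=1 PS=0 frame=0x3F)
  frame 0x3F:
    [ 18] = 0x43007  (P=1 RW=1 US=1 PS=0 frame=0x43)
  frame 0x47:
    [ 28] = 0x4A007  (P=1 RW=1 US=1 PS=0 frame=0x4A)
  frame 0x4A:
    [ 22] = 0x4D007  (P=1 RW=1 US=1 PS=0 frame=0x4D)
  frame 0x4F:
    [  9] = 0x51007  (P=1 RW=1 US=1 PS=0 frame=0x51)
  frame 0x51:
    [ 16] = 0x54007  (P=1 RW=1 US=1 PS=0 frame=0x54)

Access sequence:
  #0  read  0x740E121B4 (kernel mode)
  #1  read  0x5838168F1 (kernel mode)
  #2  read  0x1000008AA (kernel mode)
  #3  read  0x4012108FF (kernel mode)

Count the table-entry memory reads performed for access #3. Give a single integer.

Walk each access:
#0 VA=0x740E121B4 (r,kernel):
  L0: frame=0x3A idx=29 entry=0x3B007 [P=1 RW=1 US=1 PS=0]
  L1: frame=0x3B idx=7 entry=0x3F007 [P=1 RW=1 US=1 PS=0]
  L2: frame=0x3F idx=18 entry=0x43007 [P=1 RW=1 US=1 PS=0]
  → PA=0x431B4  (3 entries read)
#1 VA=0x5838168F1 (r,kernel):
  L0: frame=0x3A idx=22 entry=0x47007 [P=1 RW=1 US=1 PS=0]
  L1: frame=0x47 idx=28 entry=0x4A007 [P=1 RW=1 US=1 PS=0]
  L2: frame=0x4A idx=22 entry=0x4D007 [P=1 RW=1 US=1 PS=0]
  → PA=0x4D8F1  (3 entries read)
#2 VA=0x1000008AA (r,kernel):
  L0: frame=0x3A idx=4 entry=0x66006 [P=0 RW=1 US=1 PS=0]
  ⇒ fault: PAGE_NOT_PRESENT  — 1 lookups
#3 VA=0x4012108FF (r,kernel):
  L0: frame=0x3A idx=16 entry=0x4F007 [P=1 RW=1 US=1 PS=0]
  L1: frame=0x4F idx=9 entry=0x51007 [P=1 RW=1 US=1 PS=0]
  L2: frame=0x51 idx=16 entry=0x54007 [P=1 RW=1 US=1 PS=0]
  → PA=0x548FF  (3 entries read)

Entries read for #3: 3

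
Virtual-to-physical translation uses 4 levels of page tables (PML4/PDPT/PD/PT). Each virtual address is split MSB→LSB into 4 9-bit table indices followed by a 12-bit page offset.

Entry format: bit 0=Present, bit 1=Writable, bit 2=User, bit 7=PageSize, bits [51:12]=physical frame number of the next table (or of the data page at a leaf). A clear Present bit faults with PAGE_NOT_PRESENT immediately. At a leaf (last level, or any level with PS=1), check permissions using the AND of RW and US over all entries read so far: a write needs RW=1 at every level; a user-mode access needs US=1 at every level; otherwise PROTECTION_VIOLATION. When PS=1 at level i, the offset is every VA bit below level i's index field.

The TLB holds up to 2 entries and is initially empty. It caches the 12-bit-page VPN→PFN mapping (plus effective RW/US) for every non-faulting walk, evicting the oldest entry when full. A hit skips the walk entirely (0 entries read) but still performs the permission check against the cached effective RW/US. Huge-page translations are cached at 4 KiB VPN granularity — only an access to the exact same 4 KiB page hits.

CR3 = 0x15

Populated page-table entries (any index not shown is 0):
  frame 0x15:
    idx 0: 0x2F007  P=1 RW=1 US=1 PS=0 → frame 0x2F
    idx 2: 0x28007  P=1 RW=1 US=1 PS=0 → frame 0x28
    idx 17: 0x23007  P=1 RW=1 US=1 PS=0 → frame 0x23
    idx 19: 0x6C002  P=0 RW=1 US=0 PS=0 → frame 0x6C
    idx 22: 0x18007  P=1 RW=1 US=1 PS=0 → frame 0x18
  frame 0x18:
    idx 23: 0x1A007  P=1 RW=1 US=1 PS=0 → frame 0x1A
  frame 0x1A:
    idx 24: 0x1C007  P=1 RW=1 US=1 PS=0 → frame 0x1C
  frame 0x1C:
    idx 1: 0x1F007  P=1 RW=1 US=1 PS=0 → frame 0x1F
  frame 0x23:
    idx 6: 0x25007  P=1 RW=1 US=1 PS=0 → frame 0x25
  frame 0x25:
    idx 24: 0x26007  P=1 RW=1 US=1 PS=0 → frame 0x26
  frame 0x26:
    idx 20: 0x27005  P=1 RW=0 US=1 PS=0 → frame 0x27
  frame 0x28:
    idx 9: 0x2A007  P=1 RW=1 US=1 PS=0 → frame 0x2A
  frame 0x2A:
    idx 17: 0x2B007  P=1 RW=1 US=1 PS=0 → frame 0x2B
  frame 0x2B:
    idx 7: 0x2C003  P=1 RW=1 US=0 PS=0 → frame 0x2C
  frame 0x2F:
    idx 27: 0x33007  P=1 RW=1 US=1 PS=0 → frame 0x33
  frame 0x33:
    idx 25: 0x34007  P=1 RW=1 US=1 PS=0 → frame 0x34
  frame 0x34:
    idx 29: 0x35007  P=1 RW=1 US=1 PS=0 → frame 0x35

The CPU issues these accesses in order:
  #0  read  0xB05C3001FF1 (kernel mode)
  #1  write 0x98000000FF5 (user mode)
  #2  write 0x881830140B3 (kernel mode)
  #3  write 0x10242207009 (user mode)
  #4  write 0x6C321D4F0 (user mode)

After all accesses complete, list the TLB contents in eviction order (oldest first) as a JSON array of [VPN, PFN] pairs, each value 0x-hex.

Walk each access:
#0 VA=0xB05C3001FF1 (r,kernel):
  L0: frame=0x15 idx=22 entry=0x18007 [P=1 RW=1 US=1 PS=0]
  L1: frame=0x18 idx=23 entry=0x1A007 [P=1 RW=1 US=1 PS=0]
  L2: frame=0x1A idx=24 entry=0x1C007 [P=1 RW=1 US=1 PS=0]
  L3: frame=0x1C idx=1 entry=0x1F007 [P=1 RW=1 US=1 PS=0]
  ⇒ phys 0x1FFF1  [4 reads]
#1 VA=0x98000000FF5 (w,user):
  L0: frame=0x15 idx=19 entry=0x6C002 [P=0 RW=1 US=0 PS=0]
  ✗ PAGE_NOT_PRESENT  [1 reads]
#2 VA=0x881830140B3 (w,kernel):
  L0: frame=0x15 idx=17 entry=0x23007 [P=1 RW=1 US=1 PS=0]
  L1: frame=0x23 idx=6 entry=0x25007 [P=1 RW=1 US=1 PS=0]
  L2: frame=0x25 idx=24 entry=0x26007 [P=1 RW=1 US=1 PS=0]
  L3: frame=0x26 idx=20 entry=0x27005 [P=1 RW=0 US=1 PS=0]
  ✗ PROTECTION_VIOLATION  [4 reads]
#3 VA=0x10242207009 (w,user):
  L0: frame=0x15 idx=2 entry=0x28007 [P=1 RW=1 US=1 PS=0]
  L1: frame=0x28 idx=9 entry=0x2A007 [P=1 RW=1 US=1 PS=0]
  L2: frame=0x2A idx=17 entry=0x2B007 [P=1 RW=1 US=1 PS=0]
  L3: frame=0x2B idx=7 entry=0x2C003 [P=1 RW=1 US=0 PS=0]
  ✗ PROTECTION_VIOLATION  [4 reads]
#4 VA=0x6C321D4F0 (w,user):
  L0: frame=0x15 idx=0 entry=0x2F007 [P=1 RW=1 US=1 PS=0]
  L1: frame=0x2F idx=27 entry=0x33007 [P=1 RW=1 US=1 PS=0]
  L2: frame=0x33 idx=25 entry=0x34007 [P=1 RW=1 US=1 PS=0]
  L3: frame=0x34 idx=29 entry=0x35007 [P=1 RW=1 US=1 PS=0]
  ⇒ phys 0x354F0  [4 reads]

TLB: [["0xB05C3001", "0x1F"], ["0x6C321D", "0x35"]]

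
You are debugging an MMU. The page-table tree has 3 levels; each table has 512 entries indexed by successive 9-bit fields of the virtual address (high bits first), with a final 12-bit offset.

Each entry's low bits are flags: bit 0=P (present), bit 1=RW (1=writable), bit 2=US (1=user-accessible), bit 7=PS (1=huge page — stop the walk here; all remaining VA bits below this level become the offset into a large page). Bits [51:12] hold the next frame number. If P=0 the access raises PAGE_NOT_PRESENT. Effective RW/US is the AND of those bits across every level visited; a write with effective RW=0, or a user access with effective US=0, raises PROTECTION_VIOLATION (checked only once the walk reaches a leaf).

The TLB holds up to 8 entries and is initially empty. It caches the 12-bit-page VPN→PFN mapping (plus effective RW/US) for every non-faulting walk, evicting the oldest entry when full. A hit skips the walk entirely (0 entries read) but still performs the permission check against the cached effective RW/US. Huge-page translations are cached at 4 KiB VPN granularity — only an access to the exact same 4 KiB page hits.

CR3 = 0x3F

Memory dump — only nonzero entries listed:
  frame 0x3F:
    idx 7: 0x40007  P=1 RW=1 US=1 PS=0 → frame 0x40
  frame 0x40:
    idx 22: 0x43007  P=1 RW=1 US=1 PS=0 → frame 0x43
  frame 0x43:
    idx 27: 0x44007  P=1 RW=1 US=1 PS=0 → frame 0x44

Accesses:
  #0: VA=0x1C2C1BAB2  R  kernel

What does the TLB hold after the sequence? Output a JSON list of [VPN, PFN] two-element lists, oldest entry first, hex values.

Trace:
#0 VA=0x1C2C1BAB2 (r,kernel):
  lvl0: tbl 0x3F, slot 7 ⇒ 0x40007 (P1/RW1/US1/PS0)
  lvl1: tbl 0x40, slot 22 ⇒ 0x43007 (P1/RW1/US1/PS0)
  lvl2: tbl 0x43, slot 27 ⇒ 0x44007 (P1/RW1/US1/PS0)
  → PA=0x44AB2  (3 entries read)

TLB: [["0x1C2C1B", "0x44"]]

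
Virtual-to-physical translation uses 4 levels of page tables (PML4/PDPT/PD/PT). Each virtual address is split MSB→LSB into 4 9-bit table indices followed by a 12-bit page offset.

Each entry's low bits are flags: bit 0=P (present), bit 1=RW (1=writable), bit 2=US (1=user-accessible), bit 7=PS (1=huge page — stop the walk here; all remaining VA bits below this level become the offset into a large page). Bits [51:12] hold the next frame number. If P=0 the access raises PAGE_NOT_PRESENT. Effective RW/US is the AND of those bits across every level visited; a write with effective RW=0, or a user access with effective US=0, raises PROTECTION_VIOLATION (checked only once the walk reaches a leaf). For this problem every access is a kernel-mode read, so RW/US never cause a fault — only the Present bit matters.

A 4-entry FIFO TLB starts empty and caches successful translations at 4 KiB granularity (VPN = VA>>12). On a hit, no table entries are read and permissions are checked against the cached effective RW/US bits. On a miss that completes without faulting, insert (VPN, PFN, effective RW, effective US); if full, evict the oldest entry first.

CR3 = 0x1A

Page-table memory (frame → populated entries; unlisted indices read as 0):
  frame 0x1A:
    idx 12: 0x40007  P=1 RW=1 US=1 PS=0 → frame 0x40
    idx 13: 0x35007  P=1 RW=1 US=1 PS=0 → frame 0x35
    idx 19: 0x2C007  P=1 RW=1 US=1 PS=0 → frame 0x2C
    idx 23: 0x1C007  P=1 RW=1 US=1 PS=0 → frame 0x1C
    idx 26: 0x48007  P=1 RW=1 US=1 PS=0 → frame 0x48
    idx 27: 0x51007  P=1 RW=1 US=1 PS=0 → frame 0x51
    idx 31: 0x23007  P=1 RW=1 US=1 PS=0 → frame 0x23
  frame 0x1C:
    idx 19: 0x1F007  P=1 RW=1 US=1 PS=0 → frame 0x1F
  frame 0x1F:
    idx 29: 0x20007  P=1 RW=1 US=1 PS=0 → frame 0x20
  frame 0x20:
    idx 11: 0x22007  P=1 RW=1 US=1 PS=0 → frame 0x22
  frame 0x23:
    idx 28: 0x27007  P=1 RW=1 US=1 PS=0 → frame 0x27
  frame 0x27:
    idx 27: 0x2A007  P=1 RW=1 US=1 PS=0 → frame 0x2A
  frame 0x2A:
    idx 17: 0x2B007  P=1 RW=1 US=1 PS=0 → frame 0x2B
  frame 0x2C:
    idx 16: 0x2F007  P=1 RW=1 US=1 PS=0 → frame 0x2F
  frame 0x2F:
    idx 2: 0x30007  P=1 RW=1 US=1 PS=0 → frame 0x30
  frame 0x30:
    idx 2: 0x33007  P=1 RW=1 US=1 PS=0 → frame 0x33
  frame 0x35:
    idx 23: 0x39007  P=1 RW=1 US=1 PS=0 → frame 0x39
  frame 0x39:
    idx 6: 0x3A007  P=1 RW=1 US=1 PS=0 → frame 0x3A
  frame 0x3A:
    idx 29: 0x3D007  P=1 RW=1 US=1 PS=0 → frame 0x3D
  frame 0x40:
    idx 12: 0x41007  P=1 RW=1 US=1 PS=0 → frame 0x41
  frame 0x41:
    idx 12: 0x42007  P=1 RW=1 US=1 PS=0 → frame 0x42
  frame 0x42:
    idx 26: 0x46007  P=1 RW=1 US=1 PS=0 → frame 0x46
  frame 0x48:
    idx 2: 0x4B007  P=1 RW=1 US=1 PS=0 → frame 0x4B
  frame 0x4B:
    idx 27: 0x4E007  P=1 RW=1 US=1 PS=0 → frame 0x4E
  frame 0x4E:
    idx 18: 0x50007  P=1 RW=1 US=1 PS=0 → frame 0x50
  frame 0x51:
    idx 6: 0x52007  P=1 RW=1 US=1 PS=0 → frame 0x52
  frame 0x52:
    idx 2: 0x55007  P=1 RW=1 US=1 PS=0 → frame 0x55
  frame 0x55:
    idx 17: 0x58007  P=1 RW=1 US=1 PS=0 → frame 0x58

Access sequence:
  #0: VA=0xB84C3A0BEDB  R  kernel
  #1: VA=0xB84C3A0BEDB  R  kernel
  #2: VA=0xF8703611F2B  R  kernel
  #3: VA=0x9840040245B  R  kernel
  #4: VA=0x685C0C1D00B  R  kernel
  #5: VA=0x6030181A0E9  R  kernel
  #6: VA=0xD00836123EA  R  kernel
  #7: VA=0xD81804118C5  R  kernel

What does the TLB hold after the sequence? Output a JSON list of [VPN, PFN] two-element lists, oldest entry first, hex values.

Trace:
#0 VA=0xB84C3A0BEDB (r,kernel):
  L0 @0x1A[23] → 0x1C007  P=1,RW=1,US=1,PS=0
  L1 @0x1C[19] → 0x1F007  P=1,RW=1,US=1,PS=0
  L2 @0x1F[29] → 0x20007  P=1,RW=1,US=1,PS=0
  L3 @0x20[11] → 0x22007  P=1,RW=1,US=1,PS=0
  ⇒ phys 0x22EDB  [4 reads]
#1 VA=0xB84C3A0BEDB (r,kernel):
  TLB hit vpn=0xB84C3A0B → PA=0x22EDB
#2 VA=0xF8703611F2B (r,kernel):
  L0 @0x1A[31] → 0x23007  P=1,RW=1,US=1,PS=0
  L1 @0x23[28] → 0x27007  P=1,RW=1,US=1,PS=0
  L2 @0x27[27] → 0x2A007  P=1,RW=1,US=1,PS=0
  L3 @0x2A[17] → 0x2B007  P=1,RW=1,US=1,PS=0
  ⇒ phys 0x2BF2B  [4 reads]
#3 VA=0x9840040245B (r,kernel):
  L0 @0x1A[19] → 0x2C007  P=1,RW=1,US=1,PS=0
  L1 @0x2C[16] → 0x2F007  P=1,RW=1,US=1,PS=0
  L2 @0x2F[2] → 0x30007  P=1,RW=1,US=1,PS=0
  L3 @0x30[2] → 0x33007  P=1,RW=1,US=1,PS=0
  ⇒ phys 0x3345B  [4 reads]
#4 VA=0x685C0C1D00B (r,kernel):
  L0 @0x1A[13] → 0x35007  P=1,RW=1,US=1,PS=0
  L1 @0x35[23] → 0x39007  P=1,RW=1,US=1,PS=0
  L2 @0x39[6] → 0x3A007  P=1,RW=1,US=1,PS=0
  L3 @0x3A[29] → 0x3D007  P=1,RW=1,US=1,PS=0
  ⇒ phys 0x3D00B  [4 reads]
#5 VA=0x6030181A0E9 (r,kernel):
  L0 @0x1A[12] → 0x40007  P=1,RW=1,US=1,PS=0
  L1 @0x40[12] → 0x41007  P=1,RW=1,US=1,PS=0
  L2 @0x41[12] → 0x42007  P=1,RW=1,US=1,PS=0
  L3 @0x42[26] → 0x46007  P=1,RW=1,US=1,PS=0
  ⇒ phys 0x460E9  [4 reads]
#6 VA=0xD00836123EA (r,kernel):
  L0 @0x1A[26] → 0x48007  P=1,RW=1,US=1,PS=0
  L1 @0x48[2] → 0x4B007  P=1,RW=1,US=1,PS=0
  L2 @0x4B[27] → 0x4E007  P=1,RW=1,US=1,PS=0
  L3 @0x4E[18] → 0x50007  P=1,RW=1,US=1,PS=0
  ⇒ phys 0x503EA  [4 reads]
#7 VA=0xD81804118C5 (r,kernel):
  L0 @0x1A[27] → 0x51007  P=1,RW=1,US=1,PS=0
  L1 @0x51[6] → 0x52007  P=1,RW=1,US=1,PS=0
  L2 @0x52[2] → 0x55007  P=1,RW=1,US=1,PS=0
  L3 @0x55[17] → 0x58007  P=1,RW=1,US=1,PS=0
  ⇒ phys 0x588C5  [4 reads]

TLB: [["0x685C0C1D", "0x3D"], ["0x6030181A", "0x46"], ["0xD0083612", "0x50"], ["0xD8180411", "0x58"]]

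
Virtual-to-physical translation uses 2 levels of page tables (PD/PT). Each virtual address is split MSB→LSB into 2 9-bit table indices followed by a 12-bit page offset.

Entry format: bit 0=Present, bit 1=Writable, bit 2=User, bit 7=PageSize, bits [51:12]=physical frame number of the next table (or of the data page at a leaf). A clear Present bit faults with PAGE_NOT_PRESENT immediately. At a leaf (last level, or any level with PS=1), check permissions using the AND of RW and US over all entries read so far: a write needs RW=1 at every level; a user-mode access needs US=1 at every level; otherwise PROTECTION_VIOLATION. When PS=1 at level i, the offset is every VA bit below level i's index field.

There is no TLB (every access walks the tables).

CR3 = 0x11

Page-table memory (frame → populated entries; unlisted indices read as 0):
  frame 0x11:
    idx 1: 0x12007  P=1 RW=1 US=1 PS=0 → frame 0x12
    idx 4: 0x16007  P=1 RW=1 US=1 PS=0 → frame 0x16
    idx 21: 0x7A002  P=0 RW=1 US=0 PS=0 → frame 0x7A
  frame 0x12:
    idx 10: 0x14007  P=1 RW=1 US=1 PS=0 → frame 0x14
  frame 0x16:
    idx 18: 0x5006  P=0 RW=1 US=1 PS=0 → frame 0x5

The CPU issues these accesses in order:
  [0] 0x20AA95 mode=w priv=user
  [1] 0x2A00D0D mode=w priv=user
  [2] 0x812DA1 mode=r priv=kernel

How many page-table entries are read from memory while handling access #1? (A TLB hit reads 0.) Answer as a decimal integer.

Walk each access:
#0 VA=0x20AA95 (w,user):
  L0 @0x11[1] → 0x12007  P=1,RW=1,US=1,PS=0
  L1 @0x12[10] → 0x14007  P=1,RW=1,US=1,PS=0
  ⇒ phys 0x14A95  [2 reads]
#1 VA=0x2A00D0D (w,user):
  L0 @0x11[21] → 0x7A002  P=0,RW=1,US=0,PS=0
  ⇒ fault: PAGE_NOT_PRESENT  — 1 lookups
#2 VA=0x812DA1 (r,kernel):
  L0 @0x11[4] → 0x16007  P=1,RW=1,US=1,PS=0
  L1 @0x16[18] → 0x5006  P=0,RW=1,US=1,PS=0
  ⇒ fault: PAGE_NOT_PRESENT  — 2 lookups

Entries read for #1: 1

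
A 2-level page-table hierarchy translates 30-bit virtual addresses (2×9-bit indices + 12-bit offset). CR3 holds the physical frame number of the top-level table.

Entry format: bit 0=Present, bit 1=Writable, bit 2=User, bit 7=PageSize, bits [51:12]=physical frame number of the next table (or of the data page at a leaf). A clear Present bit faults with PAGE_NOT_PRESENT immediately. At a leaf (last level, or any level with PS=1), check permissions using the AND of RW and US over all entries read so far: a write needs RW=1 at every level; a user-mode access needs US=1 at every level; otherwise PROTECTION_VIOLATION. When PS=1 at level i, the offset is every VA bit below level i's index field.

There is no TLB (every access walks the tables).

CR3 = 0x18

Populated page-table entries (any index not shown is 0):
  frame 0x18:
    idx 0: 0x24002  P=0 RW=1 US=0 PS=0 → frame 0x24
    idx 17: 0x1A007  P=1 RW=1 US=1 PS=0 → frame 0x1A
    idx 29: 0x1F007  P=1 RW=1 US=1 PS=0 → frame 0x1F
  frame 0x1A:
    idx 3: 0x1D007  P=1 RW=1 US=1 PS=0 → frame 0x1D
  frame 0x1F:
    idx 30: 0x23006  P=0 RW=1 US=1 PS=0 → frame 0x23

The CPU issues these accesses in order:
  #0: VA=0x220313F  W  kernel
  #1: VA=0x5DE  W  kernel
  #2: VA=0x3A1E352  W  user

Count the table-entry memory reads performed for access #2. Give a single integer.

Trace:
#0 VA=0x220313F (w,kernel):
  L0 @0x18[17] → 0x1A007  P=1,RW=1,US=1,PS=0
  L1 @0x1A[3] → 0x1D007  P=1,RW=1,US=1,PS=0
  ✓ 0x1D13F  — 2 lookups
#1 VA=0x5DE (w,kernel):
  L0 @0x18[0] → 0x24002  P=0,RW=1,US=0,PS=0
  → PAGE_NOT_PRESENT  (1 entries read)
#2 VA=0x3A1E352 (w,user):
  L0 @0x18[29] → 0x1F007  P=1,RW=1,US=1,PS=0
  L1 @0x1F[30] → 0x23006  P=0,RW=1,US=1,PS=0
  → PAGE_NOT_PRESENT  (2 entries read)

Entries read for #2: 2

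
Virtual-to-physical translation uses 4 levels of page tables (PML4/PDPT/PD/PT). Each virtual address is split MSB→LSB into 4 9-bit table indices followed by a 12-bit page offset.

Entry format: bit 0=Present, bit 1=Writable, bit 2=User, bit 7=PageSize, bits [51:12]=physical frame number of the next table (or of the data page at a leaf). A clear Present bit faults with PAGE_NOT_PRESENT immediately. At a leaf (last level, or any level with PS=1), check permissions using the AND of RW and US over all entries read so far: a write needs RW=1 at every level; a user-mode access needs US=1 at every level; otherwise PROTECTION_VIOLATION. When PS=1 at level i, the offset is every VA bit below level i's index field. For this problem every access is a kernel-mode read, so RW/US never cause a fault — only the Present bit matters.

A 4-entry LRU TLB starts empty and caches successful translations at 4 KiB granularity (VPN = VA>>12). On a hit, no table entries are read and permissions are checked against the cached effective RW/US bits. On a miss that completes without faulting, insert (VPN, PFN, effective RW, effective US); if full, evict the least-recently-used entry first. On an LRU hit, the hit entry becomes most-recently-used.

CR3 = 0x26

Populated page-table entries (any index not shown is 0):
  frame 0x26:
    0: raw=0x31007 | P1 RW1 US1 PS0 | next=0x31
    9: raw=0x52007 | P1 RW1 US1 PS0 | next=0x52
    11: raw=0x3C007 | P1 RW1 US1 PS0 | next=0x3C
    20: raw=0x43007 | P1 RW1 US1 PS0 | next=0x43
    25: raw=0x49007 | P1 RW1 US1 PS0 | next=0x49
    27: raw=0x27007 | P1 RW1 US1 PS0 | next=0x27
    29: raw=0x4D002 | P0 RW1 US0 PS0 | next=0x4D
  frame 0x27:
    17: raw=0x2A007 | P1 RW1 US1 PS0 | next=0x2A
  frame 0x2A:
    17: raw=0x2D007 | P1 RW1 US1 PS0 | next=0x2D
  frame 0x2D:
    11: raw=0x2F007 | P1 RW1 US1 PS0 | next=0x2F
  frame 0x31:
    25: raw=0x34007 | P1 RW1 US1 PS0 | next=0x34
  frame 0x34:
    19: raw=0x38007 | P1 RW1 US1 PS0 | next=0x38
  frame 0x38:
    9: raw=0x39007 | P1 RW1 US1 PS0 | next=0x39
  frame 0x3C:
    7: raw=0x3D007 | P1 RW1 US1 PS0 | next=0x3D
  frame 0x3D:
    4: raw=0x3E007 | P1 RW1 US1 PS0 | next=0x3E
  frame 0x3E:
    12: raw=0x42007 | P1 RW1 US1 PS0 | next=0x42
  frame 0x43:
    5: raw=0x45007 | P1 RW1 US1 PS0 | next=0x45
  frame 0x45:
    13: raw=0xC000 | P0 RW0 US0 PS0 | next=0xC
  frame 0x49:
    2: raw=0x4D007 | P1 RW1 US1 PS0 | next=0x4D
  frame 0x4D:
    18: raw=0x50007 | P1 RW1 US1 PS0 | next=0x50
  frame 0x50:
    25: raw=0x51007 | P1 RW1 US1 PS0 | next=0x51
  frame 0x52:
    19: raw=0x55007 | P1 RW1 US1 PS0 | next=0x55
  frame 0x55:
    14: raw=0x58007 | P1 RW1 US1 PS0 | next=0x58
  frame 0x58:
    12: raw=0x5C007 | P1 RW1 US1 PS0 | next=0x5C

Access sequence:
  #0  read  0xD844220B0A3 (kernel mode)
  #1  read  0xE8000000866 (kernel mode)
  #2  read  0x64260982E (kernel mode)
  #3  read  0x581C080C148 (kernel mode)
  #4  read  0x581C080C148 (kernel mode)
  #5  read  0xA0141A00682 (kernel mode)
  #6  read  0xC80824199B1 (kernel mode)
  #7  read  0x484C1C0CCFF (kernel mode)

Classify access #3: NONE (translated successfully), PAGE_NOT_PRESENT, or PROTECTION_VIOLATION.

Walk each access:
#0 VA=0xD844220B0A3 (r,kernel):
  L0: frame=0x26 idx=27 entry=0x27007 [P=1 RW=1 US=1 PS=0]
  L1: frame=0x27 idx=17 entry=0x2A007 [P=1 RW=1 US=1 PS=0]
  L2: frame=0x2A idx=17 entry=0x2D007 [P=1 RW=1 US=1 PS=0]
  L3: frame=0x2D idx=11 entry=0x2F007 [P=1 RW=1 US=1 PS=0]
  ✓ 0x2F0A3  — 4 lookups
#1 VA=0xE8000000866 (r,kernel):
  L0: frame=0x26 idx=29 entry=0x4D002 [P=0 RW=1 US=0 PS=0]
  ⇒ fault: PAGE_NOT_PRESENT  — 1 lookups
#2 VA=0x64260982E (r,kernel):
  L0: frame=0x26 idx=0 entry=0x31007 [P=1 RW=1 US=1 PS=0]
  L1: frame=0x31 idx=25 entry=0x34007 [P=1 RW=1 US=1 PS=0]
  L2: frame=0x34 idx=19 entry=0x38007 [P=1 RW=1 US=1 PS=0]
  L3: frame=0x38 idx=9 entry=0x39007 [P=1 RW=1 US=1 PS=0]
  ✓ 0x3982E  — 4 lookups
#3 VA=0x581C080C148 (r,kernel):
  L0: frame=0x26 idx=11 entry=0x3C007 [P=1 RW=1 US=1 PS=0]
  L1: frame=0x3C idx=7 entry=0x3D007 [P=1 RW=1 US=1 PS=0]
  L2: frame=0x3D idx=4 entry=0x3E007 [P=1 RW=1 US=1 PS=0]
  L3: frame=0x3E idx=12 entry=0x42007 [P=1 RW=1 US=1 PS=0]
  ✓ 0x42148  — 4 lookups
#4 VA=0x581C080C148 (r,kernel):
  TLB hit vpn=0x581C080C → PA=0x42148
#5 VA=0xA0141A00682 (r,kernel):
  L0: frame=0x26 idx=20 entry=0x43007 [P=1 RW=1 US=1 PS=0]
  L1: frame=0x43 idx=5 entry=0x45007 [P=1 RW=1 US=1 PS=0]
  L2: frame=0x45 idx=13 entry=0xC000 [P=0 RW=0 US=0 PS=0]
  ⇒ fault: PAGE_NOT_PRESENT  — 3 lookups
#6 VA=0xC80824199B1 (r,kernel):
  L0: frame=0x26 idx=25 entry=0x49007 [P=1 RW=1 US=1 PS=0]
  L1: frame=0x49 idx=2 entry=0x4D007 [P=1 RW=1 US=1 PS=0]
  L2: frame=0x4D idx=18 entry=0x50007 [P=1 RW=1 US=1 PS=0]
  L3: frame=0x50 idx=25 entry=0x51007 [P=1 RW=1 US=1 PS=0]
  ✓ 0x519B1  — 4 lookups
#7 VA=0x484C1C0CCFF (r,kernel):
  L0: frame=0x26 idx=9 entry=0x52007 [P=1 RW=1 US=1 PS=0]
  L1: frame=0x52 idx=19 entry=0x55007 [P=1 RW=1 US=1 PS=0]
  L2: frame=0x55 idx=14 entry=0x58007 [P=1 RW=1 US=1 PS=0]
  L3: frame=0x58 idx=12 entry=0x5C007 [P=1 RW=1 US=1 PS=0]
  ✓ 0x5CCFF  — 4 lookups

Access #3 fault: NONE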